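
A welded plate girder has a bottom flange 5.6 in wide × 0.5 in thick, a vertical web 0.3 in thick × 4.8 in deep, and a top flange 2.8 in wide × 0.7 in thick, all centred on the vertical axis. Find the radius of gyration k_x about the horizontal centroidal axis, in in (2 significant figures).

Decompose the section into non-overlapping parts with the origin at the bottom-left of its bounding rectangle.
Bottom plate: 5.6 × 0.5, A = 2.8 in², y = 0.25 in, Ī = 0.05833 in⁴.
Web plate: 0.3 × 4.8, A = 1.44 in², y = 2.9 in, Ī = 2.765 in⁴.
Top plate: 2.8 × 0.7, A = 1.96 in², y = 5.65 in, Ī = 0.08003 in⁴.
Centroid: ȳ = ΣA·y / ΣA = 2.573 in.
Transfer each piece to the horizontal centroidal axis using Ī + A·d² with d = y − 2.573:
  bottom plate: d = -2.323 in → contributes +15.16 in⁴
  web plate: d = 0.3274 in → contributes +2.919 in⁴
  top plate: d = 3.077 in → contributes +18.64 in⁴
Total I = 36.72 in⁴.
Radius of gyration: k = √(I/A) = √(36.72 / 6.2) = 2.434 in.

k_x ≈ 2.4 in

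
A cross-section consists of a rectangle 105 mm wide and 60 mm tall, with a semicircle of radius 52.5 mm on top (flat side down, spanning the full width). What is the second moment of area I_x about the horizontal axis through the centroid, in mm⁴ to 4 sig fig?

I_x ≈ 9.738 × 10⁶ mm⁴

Break the section into simple shapes (no overlaps), measuring from the bottom-left corner of the bounding box.
Rectangular body: 105 × 60, A = 6 300 mm², y = 30 mm, Ī = 1 890 000 mm⁴.
Semicircular cap: semicircle r = 52.5, A = 4329.51 mm², y = 82.2817 mm, Ī = 833 814 mm⁴.
Centroid: ȳ = ΣA·y / ΣA = 51.2949 mm.
Transfer each piece to the horizontal axis through the centroid using Ī + A·d² with d = y − 51.2949:
  rectangular body: d = -21.2949 mm → contributes +4 746 870 mm⁴
  semicircular cap: d = 30.9868 mm → contributes +4 990 934 mm⁴
Total I = 9 737 805 mm⁴.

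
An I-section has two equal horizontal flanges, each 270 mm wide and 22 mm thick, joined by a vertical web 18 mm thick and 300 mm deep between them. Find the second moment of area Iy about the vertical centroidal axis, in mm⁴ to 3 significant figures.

Iy ≈ 7.23 × 10⁷ mm⁴

Treat the section as a set of non-overlapping primitives; coordinates are from the bounding-box lower-left.
Bottom flange: 270 × 22, A = 5 940 mm², x = 135 mm, Ī = 36 085 500 mm⁴.
Web: 18 × 300, A = 5 400 mm², x = 135 mm, Ī = 145 800 mm⁴.
Top flange: 270 × 22, A = 5 940 mm², x = 135 mm, Ī = 36 085 500 mm⁴.
By symmetry the centroid is at mid-width, x̄ = 135 mm.
All pieces are centred on the vertical centroidal axis, so I = ΣĪ = 72 316 800 mm⁴.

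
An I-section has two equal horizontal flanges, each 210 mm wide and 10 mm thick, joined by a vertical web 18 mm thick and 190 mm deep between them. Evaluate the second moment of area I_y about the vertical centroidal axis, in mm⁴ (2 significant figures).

I_y ≈ 1.6 × 10⁷ mm⁴

Treat the section as a set of non-overlapping primitives; coordinates are from the bounding-box lower-left.
Bottom flange: 210 × 10, A = 2 100 mm², x = 105 mm, Ī = 7 717 500 mm⁴.
Web: 18 × 190, A = 3 420 mm², x = 105 mm, Ī = 92 340 mm⁴.
Top flange: 210 × 10, A = 2 100 mm², x = 105 mm, Ī = 7 717 500 mm⁴.
By symmetry the centroid is at mid-width, x̄ = 105 mm.
All pieces are centred on the vertical centroidal axis, so I = ΣĪ = 15 527 340 mm⁴.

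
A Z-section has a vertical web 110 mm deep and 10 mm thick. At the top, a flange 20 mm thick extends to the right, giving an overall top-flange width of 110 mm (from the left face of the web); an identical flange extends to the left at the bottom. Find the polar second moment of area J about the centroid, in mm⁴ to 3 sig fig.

Split into non-overlapping primitives; take the origin at the lower-left of the bounding box.
Web: 10 × 110, A = 1 100 mm², y = 55 mm, Ī = 1 109 167 mm⁴.
Top flange (beyond web): 100 × 20, A = 2 000 mm², y = 100 mm, Ī = 66 667 mm⁴.
Bottom flange (beyond web): 100 × 20, A = 2 000 mm², y = 10 mm, Ī = 66 667 mm⁴.
Centroid: ȳ = ΣA·y / ΣA = 55 mm.
Transfer each piece to the centroidal x-axis using Ī + A·d² with d = y − 55:
  web: d = 0 mm → contributes +1 109 167 mm⁴
  top flange (beyond web): d = 45 mm → contributes +4 116 667 mm⁴
  bottom flange (beyond web): d = -45 mm → contributes +4 116 667 mm⁴
Total I = 9 342 500 mm⁴.
For the y-axis: x̄ = 105 mm.
Repeating about the centroidal y-axis gives I_y = 15 442 500 mm⁴.
Polar second moment: J = I_x + I_y = 24 785 000 mm⁴.

J ≈ 2.48 × 10⁷ mm⁴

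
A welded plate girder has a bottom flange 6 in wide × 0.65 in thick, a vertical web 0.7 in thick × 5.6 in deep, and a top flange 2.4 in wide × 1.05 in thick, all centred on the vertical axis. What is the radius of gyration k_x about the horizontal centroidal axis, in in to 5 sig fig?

k_x ≈ 2.6960 in

Treat the section as a set of non-overlapping primitives; coordinates are from the bounding-box lower-left.
Bottom plate: 6 × 0.65, A = 3.9 in², y = 0.325 in, Ī = 0.1373125 in⁴.
Web plate: 0.7 × 5.6, A = 3.92 in², y = 3.45 in, Ī = 10.24427 in⁴.
Top plate: 2.4 × 1.05, A = 2.52 in², y = 6.775 in, Ī = 0.231525 in⁴.
Centroid: ȳ = ΣA·y / ΣA = 3.081673 in.
Transfer each piece to the horizontal centroidal axis using Ī + A·d² with d = y − 3.081673:
  bottom plate: d = -2.756673 in → contributes +29.77437 in⁴
  web plate: d = 0.3683269 in → contributes +10.77607 in⁴
  top plate: d = 3.693327 in → contributes +34.606 in⁴
Total I = 75.15644 in⁴.
Radius of gyration: k = √(I/A) = √(75.15644 / 10.34) = 2.696018 in.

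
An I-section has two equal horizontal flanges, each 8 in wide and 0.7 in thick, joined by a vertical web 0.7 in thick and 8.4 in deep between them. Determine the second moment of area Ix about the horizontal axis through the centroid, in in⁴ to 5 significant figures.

Split into non-overlapping primitives; take the origin at the lower-left of the bounding box.
Bottom flange: 8 × 0.7, A = 5.6 in², y = 0.35 in, Ī = 0.2286667 in⁴.
Web: 0.7 × 8.4, A = 5.88 in², y = 4.9 in, Ī = 34.5744 in⁴.
Top flange: 8 × 0.7, A = 5.6 in², y = 9.45 in, Ī = 0.2286667 in⁴.
By symmetry the centroid is at mid-height, ȳ = 4.9 in.
Transfer each piece to the horizontal axis through the centroid using Ī + A·d² with d = y − 4.9:
  bottom flange: d = -4.55 in → contributes +116.1627 in⁴
  web: d = 0 in → contributes +34.5744 in⁴
  top flange: d = 4.55 in → contributes +116.1627 in⁴
Total I = 266.8997 in⁴.

Ix ≈ 266.90 in⁴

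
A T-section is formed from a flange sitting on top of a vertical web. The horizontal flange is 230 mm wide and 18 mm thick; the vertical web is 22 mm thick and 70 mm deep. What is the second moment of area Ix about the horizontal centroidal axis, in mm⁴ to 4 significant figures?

Treat the section as a set of non-overlapping primitives; coordinates are from the bounding-box lower-left.
Flange: 230 × 18, A = 4 140 mm², y = 79 mm, Ī = 111 780 mm⁴.
Web: 22 × 70, A = 1 540 mm², y = 35 mm, Ī = 628 833 mm⁴.
Centroid: ȳ = ΣA·y / ΣA = 67.0704 mm.
Transfer each piece to the horizontal centroidal axis using Ī + A·d² with d = y − 67.0704:
  flange: d = 11.9296 mm → contributes +700 963 mm⁴
  web: d = -32.0704 mm → contributes +2 212 742 mm⁴
Total I = 2 913 705 mm⁴.

Ix ≈ 2.914 × 10⁶ mm⁴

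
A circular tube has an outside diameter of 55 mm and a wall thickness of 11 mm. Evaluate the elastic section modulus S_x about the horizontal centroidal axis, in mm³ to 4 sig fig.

Break the section into simple shapes (no overlaps), measuring from the bottom-left corner of the bounding box.
Outer circle: ⌀55, A = 2375.83 mm², y = 27.5 mm, Ī = 449 180 mm⁴.
Bore (subtracted): ⌀33, A = 855.299 mm², y = 27.5 mm, Ī = 58213.8 mm⁴.
By symmetry the centroid is at mid-height, ȳ = 27.5 mm.
All pieces are centred on the horizontal centroidal axis, so I = ΣĪ (holes subtracted) = 390 966 mm⁴.
Extreme fibre distance c = 27.5 mm; S = I/c = 14 217 mm³.

S_x ≈ 1.422 × 10⁴ mm³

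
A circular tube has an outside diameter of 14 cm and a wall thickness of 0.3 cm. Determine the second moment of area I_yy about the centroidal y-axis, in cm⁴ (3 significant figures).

I_yy ≈ 303 cm⁴

Split into non-overlapping primitives; take the origin at the lower-left of the bounding box.
Outer circle: ⌀14, A = 153.94 cm², x = 7 cm, Ī = 1885.7 cm⁴.
Bore (subtracted): ⌀13.4, A = 141.03 cm², x = 7 cm, Ī = 1582.7 cm⁴.
By symmetry the centroid is at mid-width, x̄ = 7 cm.
All pieces are centred on the centroidal y-axis, so I = ΣĪ (holes subtracted) = 303.08 cm⁴.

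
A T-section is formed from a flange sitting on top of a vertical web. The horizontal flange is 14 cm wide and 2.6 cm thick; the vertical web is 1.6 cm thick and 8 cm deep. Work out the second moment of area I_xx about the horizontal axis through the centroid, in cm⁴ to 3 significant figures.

Treat the section as a set of non-overlapping primitives; coordinates are from the bounding-box lower-left.
Flange: 14 × 2.6, A = 36.4 cm², y = 9.3 cm, Ī = 20.505 cm⁴.
Web: 1.6 × 8, A = 12.8 cm², y = 4 cm, Ī = 68.267 cm⁴.
Centroid: ȳ = ΣA·y / ΣA = 7.9211 cm.
Transfer each piece to the horizontal axis through the centroid using Ī + A·d² with d = y − 7.9211:
  flange: d = 1.3789 cm → contributes +89.711 cm⁴
  web: d = -3.9211 cm → contributes +265.07 cm⁴
Total I = 354.78 cm⁴.

I_xx ≈ 355 cm⁴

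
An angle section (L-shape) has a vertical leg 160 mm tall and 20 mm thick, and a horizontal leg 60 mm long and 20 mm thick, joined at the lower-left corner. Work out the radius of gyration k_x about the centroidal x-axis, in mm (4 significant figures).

Break the section into simple shapes (no overlaps), measuring from the bottom-left corner of the bounding box.
Vertical leg: 20 × 160, A = 3 200 mm², y = 80 mm, Ī = 6 826 667 mm⁴.
Horizontal leg (remainder): 40 × 20, A = 800 mm², y = 10 mm, Ī = 26666.7 mm⁴.
Centroid: ȳ = ΣA·y / ΣA = 66 mm.
Transfer each piece to the centroidal x-axis using Ī + A·d² with d = y − 66:
  vertical leg: d = 14 mm → contributes +7 453 867 mm⁴
  horizontal leg (remainder): d = -56 mm → contributes +2 535 467 mm⁴
Total I = 9 989 333 mm⁴.
Radius of gyration: k = √(I/A) = √(9 989 333 / 4 000) = 49.9733 mm.

k_x ≈ 49.97 mm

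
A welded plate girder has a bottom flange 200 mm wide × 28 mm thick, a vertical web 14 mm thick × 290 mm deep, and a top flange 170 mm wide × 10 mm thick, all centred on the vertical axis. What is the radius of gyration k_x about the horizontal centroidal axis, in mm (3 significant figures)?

k_x ≈ 123 mm

Decompose the section into non-overlapping parts with the origin at the bottom-left of its bounding rectangle.
Bottom plate: 200 × 28, A = 5 600 mm², y = 14 mm, Ī = 365 867 mm⁴.
Web plate: 14 × 290, A = 4 060 mm², y = 173 mm, Ī = 28 453 833 mm⁴.
Top plate: 170 × 10, A = 1 700 mm², y = 323 mm, Ī = 14 167 mm⁴.
Centroid: ȳ = ΣA·y / ΣA = 117.07 mm.
Transfer each piece to the horizontal centroidal axis using Ī + A·d² with d = y − 117.07:
  bottom plate: d = -103.07 mm → contributes +59 853 469 mm⁴
  web plate: d = 55.933 mm → contributes +41 155 590 mm⁴
  top plate: d = 205.93 mm → contributes +72 108 517 mm⁴
Total I = 173 117 576 mm⁴.
Radius of gyration: k = √(I/A) = √(173 117 576 / 11 360) = 123.45 mm.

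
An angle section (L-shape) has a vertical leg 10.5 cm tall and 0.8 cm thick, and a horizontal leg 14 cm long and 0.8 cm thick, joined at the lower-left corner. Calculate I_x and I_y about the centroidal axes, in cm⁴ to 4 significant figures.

Treat the section as a set of non-overlapping primitives; coordinates are from the bounding-box lower-left.
Vertical leg: 0.8 × 10.5, A = 8.4 cm², y = 5.25 cm, Ī = 77.175 cm⁴.
Horizontal leg (remainder): 13.2 × 0.8, A = 10.56 cm², y = 0.4 cm, Ī = 0.5632 cm⁴.
Centroid: ȳ = ΣA·y / ΣA = 2.54873 cm.
Transfer each piece to the centroidal x-axis using Ī + A·d² with d = y − 2.54873:
  vertical leg: d = 2.70127 cm → contributes +138.468 cm⁴
  horizontal leg (remainder): d = -2.14873 cm → contributes +49.3193 cm⁴
Total I = 187.788 cm⁴.
For the y-axis: x̄ = 4.29873 cm.
Repeating about the centroidal y-axis gives I_y = 383.025 cm⁴.

I_x ≈ 187.8 cm⁴, I_y ≈ 383.0 cm⁴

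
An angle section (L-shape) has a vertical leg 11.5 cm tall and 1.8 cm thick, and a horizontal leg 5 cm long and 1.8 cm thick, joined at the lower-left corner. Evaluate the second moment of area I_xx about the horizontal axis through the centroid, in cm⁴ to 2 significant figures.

Split into non-overlapping primitives; take the origin at the lower-left of the bounding box.
Vertical leg: 1.8 × 11.5, A = 20.7 cm², y = 5.75 cm, Ī = 228.1 cm⁴.
Horizontal leg (remainder): 3.2 × 1.8, A = 5.76 cm², y = 0.9 cm, Ī = 1.555 cm⁴.
Centroid: ȳ = ΣA·y / ΣA = 4.694 cm.
Transfer each piece to the horizontal axis through the centroid using Ī + A·d² with d = y − 4.694:
  vertical leg: d = 1.056 cm → contributes +251.2 cm⁴
  horizontal leg (remainder): d = -3.794 cm → contributes +84.48 cm⁴
Total I = 335.7 cm⁴.

I_xx ≈ 340 cm⁴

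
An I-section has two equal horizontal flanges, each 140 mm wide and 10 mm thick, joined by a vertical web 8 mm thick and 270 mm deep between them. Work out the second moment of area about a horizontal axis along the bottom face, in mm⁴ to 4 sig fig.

Decompose the section into non-overlapping parts with the origin at the bottom-left of its bounding rectangle.
Bottom flange: 140 × 10, A = 1 400 mm², y = 5 mm, Ī = 11666.7 mm⁴.
Web: 8 × 270, A = 2 160 mm², y = 145 mm, Ī = 13 122 000 mm⁴.
Top flange: 140 × 10, A = 1 400 mm², y = 285 mm, Ī = 11666.7 mm⁴.
Transfer each piece to the bottom edge using Ī + A·d² with d = y − 0:
  bottom flange: d = 5 mm → contributes +46666.7 mm⁴
  web: d = 145 mm → contributes +58 536 000 mm⁴
  top flange: d = 285 mm → contributes +113 726 667 mm⁴
Total I = 172 309 333 mm⁴.

I_base ≈ 1.723 × 10⁸ mm⁴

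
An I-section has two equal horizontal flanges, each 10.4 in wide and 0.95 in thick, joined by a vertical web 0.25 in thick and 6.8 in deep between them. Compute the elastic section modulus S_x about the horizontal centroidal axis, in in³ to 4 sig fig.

S_x ≈ 70.06 in³

Treat the section as a set of non-overlapping primitives; coordinates are from the bounding-box lower-left.
Bottom flange: 10.4 × 0.95, A = 9.88 in², y = 0.475 in, Ī = 0.743058 in⁴.
Web: 0.25 × 6.8, A = 1.7 in², y = 4.35 in, Ī = 6.55067 in⁴.
Top flange: 10.4 × 0.95, A = 9.88 in², y = 8.225 in, Ī = 0.743058 in⁴.
By symmetry the centroid is at mid-height, ȳ = 4.35 in.
Transfer each piece to the horizontal centroidal axis using Ī + A·d² with d = y − 4.35:
  bottom flange: d = -3.875 in → contributes +149.097 in⁴
  web: d = 0 in → contributes +6.55067 in⁴
  top flange: d = 3.875 in → contributes +149.097 in⁴
Total I = 304.746 in⁴.
Extreme fibre distance c = 4.35 in; S = I/c = 70.0564 in³.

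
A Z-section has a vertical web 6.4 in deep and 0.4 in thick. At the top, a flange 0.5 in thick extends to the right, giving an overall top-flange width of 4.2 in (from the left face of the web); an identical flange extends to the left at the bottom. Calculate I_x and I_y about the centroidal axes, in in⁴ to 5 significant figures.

I_x ≈ 41.887 in⁴, I_y ≈ 21.365 in⁴

Treat the section as a set of non-overlapping primitives; coordinates are from the bounding-box lower-left.
Web: 0.4 × 6.4, A = 2.56 in², y = 3.2 in, Ī = 8.738133 in⁴.
Top flange (beyond web): 3.8 × 0.5, A = 1.9 in², y = 6.15 in, Ī = 0.03958333 in⁴.
Bottom flange (beyond web): 3.8 × 0.5, A = 1.9 in², y = 0.25 in, Ī = 0.03958333 in⁴.
Centroid: ȳ = ΣA·y / ΣA = 3.2 in.
Transfer each piece to the centroidal x-axis using Ī + A·d² with d = y − 3.2:
  web: d = 0 in → contributes +8.738133 in⁴
  top flange (beyond web): d = 2.95 in → contributes +16.57433 in⁴
  bottom flange (beyond web): d = -2.95 in → contributes +16.57433 in⁴
Total I = 41.8868 in⁴.
For the y-axis: x̄ = 4 in.
Repeating about the centroidal y-axis gives I_y = 21.3648 in⁴.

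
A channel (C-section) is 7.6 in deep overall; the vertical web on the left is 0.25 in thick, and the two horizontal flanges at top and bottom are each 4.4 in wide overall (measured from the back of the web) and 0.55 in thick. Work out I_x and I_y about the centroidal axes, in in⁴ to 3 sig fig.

Split into non-overlapping primitives; take the origin at the lower-left of the bounding box.
Web: 0.25 × 7.6, A = 1.9 in², y = 3.8 in, Ī = 9.1453 in⁴.
Top flange (beyond web): 4.15 × 0.55, A = 2.2825 in², y = 7.325 in, Ī = 0.057538 in⁴.
Bottom flange (beyond web): 4.15 × 0.55, A = 2.2825 in², y = 0.275 in, Ī = 0.057538 in⁴.
By symmetry the centroid is at mid-height, ȳ = 3.8 in.
Transfer each piece to the centroidal x-axis using Ī + A·d² with d = y − 3.8:
  web: d = 0 in → contributes +9.1453 in⁴
  top flange (beyond web): d = 3.525 in → contributes +28.419 in⁴
  bottom flange (beyond web): d = -3.525 in → contributes +28.419 in⁴
Total I = 65.983 in⁴.
For the y-axis: x̄ = 1.6784 in.
Repeating about the centroidal y-axis gives I_y = 13.055 in⁴.

I_x ≈ 66.0 in⁴, I_y ≈ 13.1 in⁴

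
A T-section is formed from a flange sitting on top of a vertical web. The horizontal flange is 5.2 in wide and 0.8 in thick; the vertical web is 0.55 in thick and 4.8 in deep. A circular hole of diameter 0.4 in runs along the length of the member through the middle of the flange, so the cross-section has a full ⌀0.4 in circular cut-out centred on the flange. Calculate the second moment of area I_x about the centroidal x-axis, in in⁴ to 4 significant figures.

I_x ≈ 17.80 in⁴

Decompose the section into non-overlapping parts with the origin at the bottom-left of its bounding rectangle.
Flange: 5.2 × 0.8, A = 4.16 in², y = 5.2 in, Ī = 0.221867 in⁴.
Web: 0.55 × 4.8, A = 2.64 in², y = 2.4 in, Ī = 5.0688 in⁴.
Hole (subtracted): ⌀0.4, A = 0.125664 in², y = 5.2 in, Ī = 0.00125664 in⁴.
Centroid: ȳ = ΣA·y / ΣA = 4.09247 in.
Transfer each piece to the centroidal x-axis using Ī + A·d² with d = y − 4.09247:
  flange: d = 1.10753 in → contributes +5.32458 in⁴
  web: d = -1.69247 in → contributes +12.631 in⁴
  hole: d = 1.10753 in → contributes −0.155397 in⁴
Total I = 17.8002 in⁴.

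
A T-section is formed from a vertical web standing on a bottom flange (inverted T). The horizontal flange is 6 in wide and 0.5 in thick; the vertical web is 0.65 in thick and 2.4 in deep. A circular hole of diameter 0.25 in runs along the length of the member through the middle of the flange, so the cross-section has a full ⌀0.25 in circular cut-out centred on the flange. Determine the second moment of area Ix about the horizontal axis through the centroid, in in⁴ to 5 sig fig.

Break the section into simple shapes (no overlaps), measuring from the bottom-left corner of the bounding box.
Flange: 6 × 0.5, A = 3 in², y = 0.25 in, Ī = 0.0625 in⁴.
Web: 0.65 × 2.4, A = 1.56 in², y = 1.7 in, Ī = 0.7488 in⁴.
Hole (subtracted): ⌀0.25, A = 0.04908739 in², y = 0.25 in, Ī = 0.0001917476 in⁴.
Centroid: ȳ = ΣA·y / ΣA = 0.7514506 in.
Transfer each piece to the horizontal axis through the centroid using Ī + A·d² with d = y − 0.7514506:
  flange: d = -0.5014506 in → contributes +0.8168582 in⁴
  web: d = 0.9485494 in → contributes +2.152404 in⁴
  hole: d = -0.5014506 in → contributes −0.01253491 in⁴
Total I = 2.956727 in⁴.

Ix ≈ 2.9567 in⁴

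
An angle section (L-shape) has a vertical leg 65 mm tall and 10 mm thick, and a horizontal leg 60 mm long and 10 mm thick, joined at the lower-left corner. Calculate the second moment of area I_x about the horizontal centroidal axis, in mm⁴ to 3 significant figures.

I_x ≈ 4.47 × 10⁵ mm⁴

Split into non-overlapping primitives; take the origin at the lower-left of the bounding box.
Vertical leg: 10 × 65, A = 650 mm², y = 32.5 mm, Ī = 228 854 mm⁴.
Horizontal leg (remainder): 50 × 10, A = 500 mm², y = 5 mm, Ī = 4166.7 mm⁴.
Centroid: ȳ = ΣA·y / ΣA = 20.543 mm.
Transfer each piece to the horizontal centroidal axis using Ī + A·d² with d = y − 20.543:
  vertical leg: d = 11.957 mm → contributes +321 777 mm⁴
  horizontal leg (remainder): d = -15.543 mm → contributes +124 967 mm⁴
Total I = 446 744 mm⁴.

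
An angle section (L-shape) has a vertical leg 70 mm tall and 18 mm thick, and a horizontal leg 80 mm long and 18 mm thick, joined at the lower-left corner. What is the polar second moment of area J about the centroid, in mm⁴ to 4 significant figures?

J ≈ 2.283 × 10⁶ mm⁴

Treat the section as a set of non-overlapping primitives; coordinates are from the bounding-box lower-left.
Vertical leg: 18 × 70, A = 1 260 mm², y = 35 mm, Ī = 514 500 mm⁴.
Horizontal leg (remainder): 62 × 18, A = 1 116 mm², y = 9 mm, Ī = 30 132 mm⁴.
Centroid: ȳ = ΣA·y / ΣA = 22.7879 mm.
Transfer each piece to the centroidal x-axis using Ī + A·d² with d = y − 22.7879:
  vertical leg: d = 12.2121 mm → contributes +702 411 mm⁴
  horizontal leg (remainder): d = -13.7879 mm → contributes +242 290 mm⁴
Total I = 944 701 mm⁴.
For the y-axis: x̄ = 27.7879 mm.
Repeating about the centroidal y-axis gives I_y = 1 338 421 mm⁴.
Polar second moment: J = I_x + I_y = 2 283 122 mm⁴.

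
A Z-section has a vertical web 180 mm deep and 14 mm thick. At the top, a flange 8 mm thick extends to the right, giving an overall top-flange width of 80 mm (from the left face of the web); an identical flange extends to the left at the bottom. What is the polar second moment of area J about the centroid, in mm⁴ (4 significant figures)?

J ≈ 1.673 × 10⁷ mm⁴

Treat the section as a set of non-overlapping primitives; coordinates are from the bounding-box lower-left.
Web: 14 × 180, A = 2 520 mm², y = 90 mm, Ī = 6 804 000 mm⁴.
Top flange (beyond web): 66 × 8, A = 528 mm², y = 176 mm, Ī = 2 816 mm⁴.
Bottom flange (beyond web): 66 × 8, A = 528 mm², y = 4 mm, Ī = 2 816 mm⁴.
Centroid: ȳ = ΣA·y / ΣA = 90 mm.
Transfer each piece to the centroidal x-axis using Ī + A·d² with d = y − 90:
  web: d = 0 mm → contributes +6 804 000 mm⁴
  top flange (beyond web): d = 86 mm → contributes +3 907 904 mm⁴
  bottom flange (beyond web): d = -86 mm → contributes +3 907 904 mm⁴
Total I = 14 619 808 mm⁴.
For the y-axis: x̄ = 73 mm.
Repeating about the centroidal y-axis gives I_y = 2 114 088 mm⁴.
Polar second moment: J = I_x + I_y = 16 733 896 mm⁴.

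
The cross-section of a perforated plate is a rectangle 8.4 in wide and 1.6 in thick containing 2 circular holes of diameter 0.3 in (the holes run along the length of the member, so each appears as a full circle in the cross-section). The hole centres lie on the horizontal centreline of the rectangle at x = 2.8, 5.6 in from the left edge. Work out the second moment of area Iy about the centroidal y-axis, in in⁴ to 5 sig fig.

Decompose the section into non-overlapping parts with the origin at the bottom-left of its bounding rectangle.
Plate: 8.4 × 1.6, A = 13.44 in², x = 4.2 in, Ī = 79.0272 in⁴.
Hole 1 (subtracted): ⌀0.3, A = 0.07068583 in², x = 2.8 in, Ī = 0.0003976078 in⁴.
Hole 2 (subtracted): ⌀0.3, A = 0.07068583 in², x = 5.6 in, Ī = 0.0003976078 in⁴.
By symmetry the centroid is at mid-width, x̄ = 4.2 in.
Transfer each piece to the centroidal y-axis using Ī + A·d² with d = x − 4.2:
  plate: d = 0 in → contributes +79.0272 in⁴
  hole 1: d = -1.4 in → contributes −0.1389418 in⁴
  hole 2: d = 1.4 in → contributes −0.1389418 in⁴
Total I = 78.74932 in⁴.

Iy ≈ 78.749 in⁴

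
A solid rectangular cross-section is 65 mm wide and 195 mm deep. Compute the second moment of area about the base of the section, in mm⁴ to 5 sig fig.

I_base ≈ 1.6066 × 10⁸ mm⁴

The section: 65 × 195, A = 12 675 mm², y = 97.5 mm, Ī = 40 163 906 mm⁴.
Transfer it to the base of the section using Ī + A·d² with d = y − 0:
  the section: d = 97.5 mm → contributes +160 655 625 mm⁴
Total I = 160 655 625 mm⁴.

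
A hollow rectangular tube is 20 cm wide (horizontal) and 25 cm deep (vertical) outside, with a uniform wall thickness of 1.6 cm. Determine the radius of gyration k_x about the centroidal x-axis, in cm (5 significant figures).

k_x ≈ 9.2873 cm

Treat the section as a set of non-overlapping primitives; coordinates are from the bounding-box lower-left.
Outer rectangle: 20 × 25, A = 500 cm², y = 12.5 cm, Ī = 26041.67 cm⁴.
Inner void (subtracted): 16.8 × 21.8, A = 366.24 cm², y = 12.5 cm, Ī = 14504.32 cm⁴.
By symmetry the centroid is at mid-height, ȳ = 12.5 cm.
All pieces are centred on the centroidal x-axis, so I = ΣĪ (holes subtracted) = 11537.34 cm⁴.
Radius of gyration: k = √(I/A) = √(11537.34 / 133.76) = 9.287306 cm.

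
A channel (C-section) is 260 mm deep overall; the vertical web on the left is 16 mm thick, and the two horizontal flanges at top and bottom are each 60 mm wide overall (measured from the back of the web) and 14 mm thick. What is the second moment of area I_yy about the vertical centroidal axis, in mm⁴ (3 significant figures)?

I_yy ≈ 1.14 × 10⁶ mm⁴

Split into non-overlapping primitives; take the origin at the lower-left of the bounding box.
Web: 16 × 260, A = 4 160 mm², x = 8 mm, Ī = 88 747 mm⁴.
Top flange (beyond web): 44 × 14, A = 616 mm², x = 38 mm, Ī = 99 381 mm⁴.
Bottom flange (beyond web): 44 × 14, A = 616 mm², x = 38 mm, Ī = 99 381 mm⁴.
Centroid: x̄ = ΣA·x / ΣA = 14.855 mm.
Transfer each piece to the vertical centroidal axis using Ī + A·d² with d = x − 14.855:
  web: d = -6.8546 mm → contributes +284 206 mm⁴
  top flange (beyond web): d = 23.145 mm → contributes +429 378 mm⁴
  bottom flange (beyond web): d = 23.145 mm → contributes +429 378 mm⁴
Total I = 1 142 963 mm⁴.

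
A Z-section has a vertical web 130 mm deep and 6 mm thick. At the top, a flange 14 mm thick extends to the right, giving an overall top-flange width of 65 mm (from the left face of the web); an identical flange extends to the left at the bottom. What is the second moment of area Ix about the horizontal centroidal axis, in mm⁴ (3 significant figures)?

Ix ≈ 6.68 × 10⁶ mm⁴

Decompose the section into non-overlapping parts with the origin at the bottom-left of its bounding rectangle.
Web: 6 × 130, A = 780 mm², y = 65 mm, Ī = 1 098 500 mm⁴.
Top flange (beyond web): 59 × 14, A = 826 mm², y = 123 mm, Ī = 13 491 mm⁴.
Bottom flange (beyond web): 59 × 14, A = 826 mm², y = 7 mm, Ī = 13 491 mm⁴.
Centroid: ȳ = ΣA·y / ΣA = 65 mm.
Transfer each piece to the horizontal centroidal axis using Ī + A·d² with d = y − 65:
  web: d = 0 mm → contributes +1 098 500 mm⁴
  top flange (beyond web): d = 58 mm → contributes +2 792 155 mm⁴
  bottom flange (beyond web): d = -58 mm → contributes +2 792 155 mm⁴
Total I = 6 682 811 mm⁴.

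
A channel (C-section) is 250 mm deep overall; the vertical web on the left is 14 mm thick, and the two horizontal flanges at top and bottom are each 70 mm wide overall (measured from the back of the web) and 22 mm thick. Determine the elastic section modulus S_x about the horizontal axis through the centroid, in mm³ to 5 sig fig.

Break the section into simple shapes (no overlaps), measuring from the bottom-left corner of the bounding box.
Web: 14 × 250, A = 3 500 mm², y = 125 mm, Ī = 18 229 167 mm⁴.
Top flange (beyond web): 56 × 22, A = 1 232 mm², y = 239 mm, Ī = 49690.67 mm⁴.
Bottom flange (beyond web): 56 × 22, A = 1 232 mm², y = 11 mm, Ī = 49690.67 mm⁴.
By symmetry the centroid is at mid-height, ȳ = 125 mm.
Transfer each piece to the horizontal axis through the centroid using Ī + A·d² with d = y − 125:
  web: d = 0 mm → contributes +18 229 167 mm⁴
  top flange (beyond web): d = 114 mm → contributes +16 060 763 mm⁴
  bottom flange (beyond web): d = -114 mm → contributes +16 060 763 mm⁴
Total I = 50 350 692 mm⁴.
Extreme fibre distance c = 125 mm; S = I/c = 402805.5 mm³.

S_x ≈ 4.0281 × 10⁵ mm³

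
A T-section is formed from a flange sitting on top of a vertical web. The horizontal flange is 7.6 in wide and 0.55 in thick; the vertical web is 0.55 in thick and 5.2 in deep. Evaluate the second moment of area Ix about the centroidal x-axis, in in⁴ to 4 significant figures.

Ix ≈ 20.59 in⁴

Break the section into simple shapes (no overlaps), measuring from the bottom-left corner of the bounding box.
Flange: 7.6 × 0.55, A = 4.18 in², y = 5.475 in, Ī = 0.105371 in⁴.
Web: 0.55 × 5.2, A = 2.86 in², y = 2.6 in, Ī = 6.44453 in⁴.
Centroid: ȳ = ΣA·y / ΣA = 4.30703 in.
Transfer each piece to the centroidal x-axis using Ī + A·d² with d = y − 4.30703:
  flange: d = 1.16797 in → contributes +5.80752 in⁴
  web: d = -1.70703 in → contributes +14.7784 in⁴
Total I = 20.586 in⁴.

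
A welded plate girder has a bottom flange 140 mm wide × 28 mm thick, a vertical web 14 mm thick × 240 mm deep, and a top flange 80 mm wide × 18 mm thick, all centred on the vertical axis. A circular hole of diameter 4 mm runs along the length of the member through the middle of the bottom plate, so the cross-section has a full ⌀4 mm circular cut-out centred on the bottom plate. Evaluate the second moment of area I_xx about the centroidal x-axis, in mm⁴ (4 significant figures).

Split into non-overlapping primitives; take the origin at the lower-left of the bounding box.
Bottom plate: 140 × 28, A = 3 920 mm², y = 14 mm, Ī = 256 107 mm⁴.
Web plate: 14 × 240, A = 3 360 mm², y = 148 mm, Ī = 16 128 000 mm⁴.
Top plate: 80 × 18, A = 1 440 mm², y = 277 mm, Ī = 38 880 mm⁴.
Hole (subtracted): ⌀4, A = 12.5664 mm², y = 14 mm, Ī = 12.5664 mm⁴.
Centroid: ȳ = ΣA·y / ΣA = 109.201 mm.
Transfer each piece to the centroidal x-axis using Ī + A·d² with d = y − 109.201:
  bottom plate: d = -95.2014 mm → contributes +35 784 279 mm⁴
  web plate: d = 38.7986 mm → contributes +21 185 910 mm⁴
  top plate: d = 167.799 mm → contributes +40 584 046 mm⁴
  hole: d = -95.2014 mm → contributes −113 905 mm⁴
Total I = 97 440 329 mm⁴.

I_xx ≈ 9.744 × 10⁷ mm⁴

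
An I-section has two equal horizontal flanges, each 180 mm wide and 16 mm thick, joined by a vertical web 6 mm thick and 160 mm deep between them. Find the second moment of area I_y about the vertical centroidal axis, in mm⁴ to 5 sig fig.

Treat the section as a set of non-overlapping primitives; coordinates are from the bounding-box lower-left.
Bottom flange: 180 × 16, A = 2 880 mm², x = 90 mm, Ī = 7 776 000 mm⁴.
Web: 6 × 160, A = 960 mm², x = 90 mm, Ī = 2 880 mm⁴.
Top flange: 180 × 16, A = 2 880 mm², x = 90 mm, Ī = 7 776 000 mm⁴.
By symmetry the centroid is at mid-width, x̄ = 90 mm.
All pieces are centred on the vertical centroidal axis, so I = ΣĪ = 15 554 880 mm⁴.

I_y ≈ 1.5555 × 10⁷ mm⁴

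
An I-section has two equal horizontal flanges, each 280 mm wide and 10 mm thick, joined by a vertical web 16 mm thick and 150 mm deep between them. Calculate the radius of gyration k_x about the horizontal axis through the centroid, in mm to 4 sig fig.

k_x ≈ 71.05 mm

Treat the section as a set of non-overlapping primitives; coordinates are from the bounding-box lower-left.
Bottom flange: 280 × 10, A = 2 800 mm², y = 5 mm, Ī = 23333.3 mm⁴.
Web: 16 × 150, A = 2 400 mm², y = 85 mm, Ī = 4 500 000 mm⁴.
Top flange: 280 × 10, A = 2 800 mm², y = 165 mm, Ī = 23333.3 mm⁴.
By symmetry the centroid is at mid-height, ȳ = 85 mm.
Transfer each piece to the horizontal axis through the centroid using Ī + A·d² with d = y − 85:
  bottom flange: d = -80 mm → contributes +17 943 333 mm⁴
  web: d = 0 mm → contributes +4 500 000 mm⁴
  top flange: d = 80 mm → contributes +17 943 333 mm⁴
Total I = 40 386 667 mm⁴.
Radius of gyration: k = √(I/A) = √(40 386 667 / 8 000) = 71.0516 mm.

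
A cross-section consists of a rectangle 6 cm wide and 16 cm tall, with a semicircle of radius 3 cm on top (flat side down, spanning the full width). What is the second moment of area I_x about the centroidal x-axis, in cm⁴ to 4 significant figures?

Treat the section as a set of non-overlapping primitives; coordinates are from the bounding-box lower-left.
Rectangular body: 6 × 16, A = 96 cm², y = 8 cm, Ī = 2 048 cm⁴.
Semicircular cap: semicircle r = 3, A = 14.1372 cm², y = 17.2732 cm, Ī = 8.89031 cm⁴.
Centroid: ȳ = ΣA·y / ΣA = 9.19031 cm.
Transfer each piece to the centroidal x-axis using Ī + A·d² with d = y − 9.19031:
  rectangular body: d = -1.19031 cm → contributes +2184.02 cm⁴
  semicircular cap: d = 8.08293 cm → contributes +932.525 cm⁴
Total I = 3116.54 cm⁴.

I_x ≈ 3117 cm⁴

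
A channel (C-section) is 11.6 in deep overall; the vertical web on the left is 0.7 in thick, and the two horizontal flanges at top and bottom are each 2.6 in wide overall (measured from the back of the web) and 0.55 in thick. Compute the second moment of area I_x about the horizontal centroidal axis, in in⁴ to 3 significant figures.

Split into non-overlapping primitives; take the origin at the lower-left of the bounding box.
Web: 0.7 × 11.6, A = 8.12 in², y = 5.8 in, Ī = 91.052 in⁴.
Top flange (beyond web): 1.9 × 0.55, A = 1.045 in², y = 11.325 in, Ī = 0.026343 in⁴.
Bottom flange (beyond web): 1.9 × 0.55, A = 1.045 in², y = 0.275 in, Ī = 0.026343 in⁴.
By symmetry the centroid is at mid-height, ȳ = 5.8 in.
Transfer each piece to the horizontal centroidal axis using Ī + A·d² with d = y − 5.8:
  web: d = 0 in → contributes +91.052 in⁴
  top flange (beyond web): d = 5.525 in → contributes +31.926 in⁴
  bottom flange (beyond web): d = -5.525 in → contributes +31.926 in⁴
Total I = 154.9 in⁴.

I_x ≈ 155 in⁴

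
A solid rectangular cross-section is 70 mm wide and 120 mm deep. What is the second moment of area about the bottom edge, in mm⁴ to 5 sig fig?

I_base ≈ 4.0320 × 10⁷ mm⁴

The section: 70 × 120, A = 8 400 mm², y = 60 mm, Ī = 10 080 000 mm⁴.
Transfer it to a horizontal axis along the bottom face using Ī + A·d² with d = y − 0:
  the section: d = 60 mm → contributes +40 320 000 mm⁴
Total I = 40 320 000 mm⁴.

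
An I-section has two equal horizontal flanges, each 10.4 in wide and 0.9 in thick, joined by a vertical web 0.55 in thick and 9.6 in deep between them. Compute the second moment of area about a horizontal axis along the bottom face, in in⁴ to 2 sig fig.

I_base ≈ 1300 in⁴

Treat the section as a set of non-overlapping primitives; coordinates are from the bounding-box lower-left.
Bottom flange: 10.4 × 0.9, A = 9.36 in², y = 0.45 in, Ī = 0.6318 in⁴.
Web: 0.55 × 9.6, A = 5.28 in², y = 5.7 in, Ī = 40.55 in⁴.
Top flange: 10.4 × 0.9, A = 9.36 in², y = 10.95 in, Ī = 0.6318 in⁴.
Transfer each piece to a horizontal axis along the bottom face using Ī + A·d² with d = y − 0:
  bottom flange: d = 0.45 in → contributes +2.527 in⁴
  web: d = 5.7 in → contributes +212.1 in⁴
  top flange: d = 10.95 in → contributes +1 123 in⁴
Total I = 1 338 in⁴.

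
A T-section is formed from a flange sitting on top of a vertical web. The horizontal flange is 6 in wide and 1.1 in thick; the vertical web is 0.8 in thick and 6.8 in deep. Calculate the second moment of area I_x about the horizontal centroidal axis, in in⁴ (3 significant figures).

Treat the section as a set of non-overlapping primitives; coordinates are from the bounding-box lower-left.
Flange: 6 × 1.1, A = 6.6 in², y = 7.35 in, Ī = 0.6655 in⁴.
Web: 0.8 × 6.8, A = 5.44 in², y = 3.4 in, Ī = 20.962 in⁴.
Centroid: ȳ = ΣA·y / ΣA = 5.5653 in.
Transfer each piece to the horizontal centroidal axis using Ī + A·d² with d = y − 5.5653:
  flange: d = 1.7847 in → contributes +21.688 in⁴
  web: d = -2.1653 in → contributes +46.467 in⁴
Total I = 68.155 in⁴.

I_x ≈ 68.2 in⁴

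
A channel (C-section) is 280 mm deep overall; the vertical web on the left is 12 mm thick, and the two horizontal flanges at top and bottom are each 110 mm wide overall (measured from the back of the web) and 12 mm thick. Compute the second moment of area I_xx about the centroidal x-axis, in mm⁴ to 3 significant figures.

Decompose the section into non-overlapping parts with the origin at the bottom-left of its bounding rectangle.
Web: 12 × 280, A = 3 360 mm², y = 140 mm, Ī = 21 952 000 mm⁴.
Top flange (beyond web): 98 × 12, A = 1 176 mm², y = 274 mm, Ī = 14 112 mm⁴.
Bottom flange (beyond web): 98 × 12, A = 1 176 mm², y = 6 mm, Ī = 14 112 mm⁴.
By symmetry the centroid is at mid-height, ȳ = 140 mm.
Transfer each piece to the centroidal x-axis using Ī + A·d² with d = y − 140:
  web: d = 0 mm → contributes +21 952 000 mm⁴
  top flange (beyond web): d = 134 mm → contributes +21 130 368 mm⁴
  bottom flange (beyond web): d = -134 mm → contributes +21 130 368 mm⁴
Total I = 64 212 736 mm⁴.

I_xx ≈ 6.42 × 10⁷ mm⁴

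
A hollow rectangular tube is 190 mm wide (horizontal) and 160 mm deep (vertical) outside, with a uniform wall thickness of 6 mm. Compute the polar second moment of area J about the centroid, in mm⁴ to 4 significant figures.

Decompose the section into non-overlapping parts with the origin at the bottom-left of its bounding rectangle.
Outer rectangle: 190 × 160, A = 30 400 mm², y = 80 mm, Ī = 64 853 333 mm⁴.
Inner void (subtracted): 178 × 148, A = 26 344 mm², y = 80 mm, Ī = 48 086 581 mm⁴.
By symmetry the centroid is at mid-height, ȳ = 80 mm.
All pieces are centred on the centroidal x-axis, so I = ΣĪ (holes subtracted) = 16 766 752 mm⁴.
Repeating about the centroidal y-axis gives I_y = 21 896 392 mm⁴.
Polar second moment: J = I_x + I_y = 38 663 144 mm⁴.

J ≈ 3.866 × 10⁷ mm⁴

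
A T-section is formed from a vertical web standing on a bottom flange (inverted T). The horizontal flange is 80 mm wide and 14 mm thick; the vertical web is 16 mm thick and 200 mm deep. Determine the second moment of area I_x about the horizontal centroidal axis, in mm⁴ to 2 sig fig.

I_x ≈ 2.0 × 10⁷ mm⁴

Treat the section as a set of non-overlapping primitives; coordinates are from the bounding-box lower-left.
Flange: 80 × 14, A = 1 120 mm², y = 7 mm, Ī = 18 293 mm⁴.
Web: 16 × 200, A = 3 200 mm², y = 114 mm, Ī = 10 666 667 mm⁴.
Centroid: ȳ = ΣA·y / ΣA = 86.26 mm.
Transfer each piece to the horizontal centroidal axis using Ī + A·d² with d = y − 86.26:
  flange: d = -79.26 mm → contributes +7 054 167 mm⁴
  web: d = 27.74 mm → contributes +13 129 222 mm⁴
Total I = 20 183 390 mm⁴.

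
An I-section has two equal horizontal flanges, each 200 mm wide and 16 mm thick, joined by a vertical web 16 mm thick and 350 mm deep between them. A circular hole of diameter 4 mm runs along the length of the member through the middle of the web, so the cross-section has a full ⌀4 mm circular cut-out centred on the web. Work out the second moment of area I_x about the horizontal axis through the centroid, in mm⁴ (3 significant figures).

Split into non-overlapping primitives; take the origin at the lower-left of the bounding box.
Bottom flange: 200 × 16, A = 3 200 mm², y = 8 mm, Ī = 68 267 mm⁴.
Web: 16 × 350, A = 5 600 mm², y = 191 mm, Ī = 57 166 667 mm⁴.
Top flange: 200 × 16, A = 3 200 mm², y = 374 mm, Ī = 68 267 mm⁴.
Hole (subtracted): ⌀4, A = 12.566 mm², y = 191 mm, Ī = 12.566 mm⁴.
By symmetry the centroid is at mid-height, ȳ = 191 mm.
Transfer each piece to the horizontal axis through the centroid using Ī + A·d² with d = y − 191:
  bottom flange: d = -183 mm → contributes +107 233 067 mm⁴
  web: d = 0 mm → contributes +57 166 667 mm⁴
  top flange: d = 183 mm → contributes +107 233 067 mm⁴
  hole: d = 0 mm → contributes −12.566 mm⁴
Total I = 271 632 787 mm⁴.

I_x ≈ 2.72 × 10⁸ mm⁴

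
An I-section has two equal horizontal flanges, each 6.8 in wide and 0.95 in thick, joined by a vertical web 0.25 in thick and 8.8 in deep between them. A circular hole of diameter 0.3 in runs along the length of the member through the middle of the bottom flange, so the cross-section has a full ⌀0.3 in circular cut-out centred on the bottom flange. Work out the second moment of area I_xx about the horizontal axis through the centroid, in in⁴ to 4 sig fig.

Break the section into simple shapes (no overlaps), measuring from the bottom-left corner of the bounding box.
Bottom flange: 6.8 × 0.95, A = 6.46 in², y = 0.475 in, Ī = 0.485846 in⁴.
Web: 0.25 × 8.8, A = 2.2 in², y = 5.35 in, Ī = 14.1973 in⁴.
Top flange: 6.8 × 0.95, A = 6.46 in², y = 10.225 in, Ī = 0.485846 in⁴.
Hole (subtracted): ⌀0.3, A = 0.0706858 in², y = 0.475 in, Ī = 0.000397608 in⁴.
Centroid: ȳ = ΣA·y / ΣA = 5.3729 in.
Transfer each piece to the horizontal axis through the centroid using Ī + A·d² with d = y − 5.3729:
  bottom flange: d = -4.8979 in → contributes +155.457 in⁴
  web: d = -0.0228976 in → contributes +14.1985 in⁴
  top flange: d = 4.8521 in → contributes +152.573 in⁴
  hole: d = -4.8979 in → contributes −1.69611 in⁴
Total I = 320.533 in⁴.

I_xx ≈ 320.5 in⁴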